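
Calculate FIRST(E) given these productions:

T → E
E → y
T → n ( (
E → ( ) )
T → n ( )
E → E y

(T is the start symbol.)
To compute FIRST(E), examine every production with E on the left-hand side, reading each right-hand side left to right until a non-nullable symbol is reached.

From E → y:
  - y is a terminal: add 'y' and stop
From E → ( ) ):
  - '(' is a terminal: add '(' and stop
From E → E y:
  - E is the symbol being defined: contributes nothing new
    E is not nullable, so stop

Collecting: FIRST(E) = { '(', 'y' }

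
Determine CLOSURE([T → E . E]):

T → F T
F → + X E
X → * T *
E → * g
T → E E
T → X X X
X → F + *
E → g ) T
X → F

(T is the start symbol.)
To compute CLOSURE, for each item [A → α.Bβ] where B is a non-terminal, add [B → .γ] for all productions B → γ; repeat for the newly added items until nothing changes.

Start with: [T → E . E]
  [T → E . E] has the dot before E: add [E → . * g], [E → . g ) T]
No further items can be added.

CLOSURE = { [E → . * g], [E → . g ) T], [T → E . E] }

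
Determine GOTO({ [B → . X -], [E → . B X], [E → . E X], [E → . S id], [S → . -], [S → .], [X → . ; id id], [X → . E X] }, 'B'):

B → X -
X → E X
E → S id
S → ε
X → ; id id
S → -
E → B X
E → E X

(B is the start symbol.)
GOTO(I, 'B') = CLOSURE({ [A → αX.β] : [A → α.Xβ] ∈ I, X = 'B' })

Items with dot before 'B', with the dot advanced:
  [E → . B X] → [E → B . X]
Closure of the advanced items:
  [E → B . X] has the dot before X: add [X → . E X], [X → . ; id id]
  [X → . E X] has the dot before E: add [E → . S id], [E → . B X], [E → . E X]
  [E → . S id] has the dot before S: add [S → .], [S → . -]
  [E → . B X] has the dot before B: add [B → . X -]

GOTO = { [B → . X -], [E → . B X], [E → . E X], [E → . S id], [E → B . X], [S → . -], [S → .], [X → . ; id id], [X → . E X] }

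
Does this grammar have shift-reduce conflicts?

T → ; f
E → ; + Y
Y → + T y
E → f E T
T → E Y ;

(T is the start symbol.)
No shift-reduce conflicts

A shift-reduce conflict occurs when an LR(0) state has both:
  - a complete (reduce) item [A → α .] (dot at the end), and
  - a shift item [B → β . c γ] (dot before a terminal).

Augment with T' → T and build the canonical LR(0) collection (I0 = CLOSURE({[T' → . T]}), then GOTO on every symbol after a dot until no new states appear). It has 16 states:
  I0: { [E → . ; + Y], [E → . f E T], [T → . ; f], [T → . E Y ;], [T' → . T] }  — shift
  I1: { [E → ; . + Y], [T → ; . f] }  — shift
  I2: { [T → E . Y ;], [Y → . + T y] }  — shift
  I3: { [T' → T .] }  — accept
  I4: { [E → . ; + Y], [E → . f E T], [E → f . E T] }  — shift
  I5: { [E → ; . + Y] }  — shift
  I6: { [E → . ; + Y], [E → . f E T], [E → f E . T], [T → . ; f], [T → . E Y ;] }  — shift
  I7: { [E → f E T .] }  — reduce
  I8: { [E → ; + . Y], [Y → . + T y] }  — shift
  I9: { [E → . ; + Y], [E → . f E T], [T → . ; f], [T → . E Y ;], [Y → + . T y] }  — shift
  I10: { [E → ; + Y .] }  — reduce
  I11: { [Y → + T . y] }  — shift
  I12: { [Y → + T y .] }  — reduce
  I13: { [T → E Y . ;] }  — shift
  I14: { [T → E Y ; .] }  — reduce
  I15: { [T → ; f .] }  — reduce

No state contains both a complete item and a shift item.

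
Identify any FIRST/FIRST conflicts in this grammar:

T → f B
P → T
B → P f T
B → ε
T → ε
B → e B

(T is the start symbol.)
No FIRST/FIRST conflicts.

FIRST sets of the non-terminals at (or reachable through a nullable prefix from) the front of some alternative:
  FIRST(P) = { 'f', ε }

Productions for T:
  T → f B: FIRST = { 'f' }
  T → ε: FIRST = { ε }
Productions for B:
  B → P f T: FIRST = { 'f' }
  B → ε: FIRST = { ε }
  B → e B: FIRST = { 'e' }
P has only one production, so no FIRST/FIRST conflict is possible there.

All alternatives of each non-terminal have pairwise disjoint FIRST sets.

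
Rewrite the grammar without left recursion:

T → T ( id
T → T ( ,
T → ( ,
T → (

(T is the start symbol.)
T → ( , T'
T → ( T'
T' → ( id T'
T' → ( , T'
T' → ε

T is directly left-recursive. The standard transformation for
  A → A α₁ | ... | A α_m | β₁ | ... | β_n
is
  A  → β₁ A' | ... | β_n A'
  A' → α₁ A' | ... | α_m A' | ε

T → ( , becomes T → ( , T'
T → ( becomes T → ( T'
T → T ( id becomes T' → ( id T'
T → T ( , becomes T' → ( , T'
Add T' → ε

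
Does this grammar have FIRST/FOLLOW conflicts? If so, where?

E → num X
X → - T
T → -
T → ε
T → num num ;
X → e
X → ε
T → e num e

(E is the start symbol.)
No FIRST/FOLLOW conflicts.

Nullable non-terminals: T, X.

T: nullable alternative(s) T → ε; FOLLOW(T) = { $ }
  T → -: FIRST \ {ε} = { '-' } — disjoint from FOLLOW(T)
  T → ε: FIRST \ {ε} = { } — this is the only nullable alternative, skip
  T → num num ;: FIRST \ {ε} = { 'num' } — disjoint from FOLLOW(T)
  T → e num e: FIRST \ {ε} = { 'e' } — disjoint from FOLLOW(T)

X: nullable alternative(s) X → ε; FOLLOW(X) = { $ }
  X → - T: FIRST \ {ε} = { '-' } — disjoint from FOLLOW(X)
  X → e: FIRST \ {ε} = { 'e' } — disjoint from FOLLOW(X)
  X → ε: FIRST \ {ε} = { } — this is the only nullable alternative, skip

E has no nullable alternative, so no FIRST/FOLLOW check is needed there.

No FIRST/FOLLOW conflicts found.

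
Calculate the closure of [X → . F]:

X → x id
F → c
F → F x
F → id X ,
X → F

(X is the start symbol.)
{ [F → . F x], [F → . c], [F → . id X ,], [X → . F] }

Start with: [X → . F]
  [X → . F] has the dot before F: add [F → . c], [F → . F x], [F → . id X ,]
No further items can be added.

CLOSURE = { [F → . F x], [F → . c], [F → . id X ,], [X → . F] }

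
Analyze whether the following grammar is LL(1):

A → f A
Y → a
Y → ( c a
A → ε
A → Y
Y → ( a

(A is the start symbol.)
A grammar is LL(1) if for each non-terminal N with multiple productions, the predict sets of those productions are pairwise disjoint, where PREDICT(N → α) = (FIRST(α) \ {ε}) ∪ (FOLLOW(N) if α ⇒* ε).

Relevant sets:
  FIRST(Y) = { '(', 'a' }
  FOLLOW(A) = { $ }

For A:
  PREDICT(A → f A) = { 'f' }
  PREDICT(A → ε) = { $ }
  PREDICT(A → Y) = { '(', 'a' }
For Y:
  PREDICT(Y → a) = { 'a' }
  PREDICT(Y → '(' c a) = { '(' }
  PREDICT(Y → '(' a) = { '(' }

Conflict found: Predict set conflict for Y: { '(' }
The grammar is NOT LL(1).

Answer: No. Predict set conflict for Y: { '(' }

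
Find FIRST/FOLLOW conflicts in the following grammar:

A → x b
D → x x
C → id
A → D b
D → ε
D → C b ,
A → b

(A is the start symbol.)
No FIRST/FOLLOW conflicts.

A FIRST/FOLLOW conflict occurs when a non-terminal N has a nullable alternative N → β (β ⇒* ε) and another alternative N → α with FIRST(α) ∩ FOLLOW(N) ≠ ∅: on such a lookahead the parser cannot decide between expanding α and letting N vanish via β.

Nullable non-terminals: D.
FIRST sets used below: FIRST(C) = { 'id' }

D: nullable alternative(s) D → ε; FOLLOW(D) = { 'b' }
  D → x x: FIRST \ {ε} = { 'x' } — disjoint from FOLLOW(D)
  D → ε: FIRST \ {ε} = { } — this is the only nullable alternative, skip
  D → C b ,: FIRST \ {ε} = { 'id' } — disjoint from FOLLOW(D)

A, C have no nullable alternative, so no FIRST/FOLLOW check is needed there.

No FIRST/FOLLOW conflicts found.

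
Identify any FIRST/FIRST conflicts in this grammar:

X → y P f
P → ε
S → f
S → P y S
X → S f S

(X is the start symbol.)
A FIRST/FIRST conflict occurs when two productions N → α and N → β for the same non-terminal have FIRST(α) ∩ FIRST(β) ≠ ∅ (with ε ∈ FIRST of a nullable right-hand side, so two nullable alternatives also conflict).

FIRST sets of the non-terminals at (or reachable through a nullable prefix from) the front of some alternative:
  FIRST(S) = { 'f', 'y' }
  FIRST(P) = { ε }

Productions for X:
  X → y P f: FIRST = { 'y' }
  X → S f S: FIRST = { 'f', 'y' }
Productions for S:
  S → f: FIRST = { 'f' }
  S → P y S: FIRST = { 'y' }
P has only one production, so no FIRST/FIRST conflict is possible there.

Conflict for X: X → y P f and X → S f S
  Overlap: { 'y' }

Answer: Yes. X → y P f / X → S f S on { 'y' }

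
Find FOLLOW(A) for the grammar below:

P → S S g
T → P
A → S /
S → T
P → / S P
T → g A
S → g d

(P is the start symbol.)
{ '/', 'g' }

In T → g A: A is at the end, add FOLLOW(T)

The FOLLOW sets referred to above (computed the same way, to a fixed point):
  FOLLOW(T) = { '/', 'g' }

Taking the union: FOLLOW(A) = { '/', 'g' }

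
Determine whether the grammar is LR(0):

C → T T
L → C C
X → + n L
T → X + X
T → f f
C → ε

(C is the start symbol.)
No. Shift-reduce conflict between [C → .] and [T → . f f]

A grammar is LR(0) if no state in the canonical LR(0) collection has:
  - both a shift item (dot before a terminal) and a complete item (shift-reduce conflict), or
  - two or more complete items (reduce-reduce conflict; the accept item [C' → C .] counts as a complete item here).

Augment with C' → C and build the canonical LR(0) collection (I0 = CLOSURE({[C' → . C]}), then GOTO on every symbol after a dot until no new states appear). It has 14 states:
  I0: { [C → . T T], [C → .], [C' → . C], [T → . X + X], [T → . f f], [X → . + n L] }  — shift, reduce
  I1: { [X → + . n L] }  — shift
  I2: { [C' → C .] }  — accept
  I3: { [C → T . T], [T → . X + X], [T → . f f], [X → . + n L] }  — shift
  I4: { [T → X . + X] }  — shift
  I5: { [T → f . f] }  — shift
  I6: { [T → f f .] }  — reduce
  I7: { [T → X + . X], [X → . + n L] }  — shift
  I8: { [T → X + X .] }  — reduce
  I9: { [C → T T .] }  — reduce
  I10: { [C → . T T], [C → .], [L → . C C], [T → . X + X], [T → . f f], [X → + n . L], [X → . + n L] }  — shift, reduce
  I11: { [C → . T T], [C → .], [L → C . C], [T → . X + X], [T → . f f], [X → . + n L] }  — shift, reduce
  I12: { [X → + n L .] }  — reduce
  I13: { [L → C C .] }  — reduce

Conflict in state I0:
  Shift-reduce conflict between [C → .] and [T → . f f]
So the grammar is NOT LR(0).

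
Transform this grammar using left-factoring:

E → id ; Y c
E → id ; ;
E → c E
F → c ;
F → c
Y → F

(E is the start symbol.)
E → id ; E'
E' → Y c
E' → ;
E → c E
F → c F'
F' → ;
F' → ε
Y → F

Left-factoring transforms A → αβ₁ | αβ₂ into A → αA' and A' → β₁ | β₂
(α is the longest common prefix among the alternatives). Repeat until
no nonterminal has two alternatives with a common prefix.

Round 1: E has alternatives sharing prefix 'id ;'. Introduce E': E → id ; E'
  Add: E' → Y c
  Add: E' → ;

Round 2: F has alternatives sharing prefix 'c'. Introduce F': F → c F'
  Add: F' → ;
  Add: F' → ε

No remaining common prefixes — done.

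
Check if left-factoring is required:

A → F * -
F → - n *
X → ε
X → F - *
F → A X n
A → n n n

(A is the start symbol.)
Left-factoring is needed when two productions for the same non-terminal
share a common prefix on the right-hand side.

Productions for A:
  A → F * -
  A → n n n
Productions for F:
  F → - n *
  F → A X n
Productions for X:
  X → ε
  X → F - *

No common prefixes found.

Answer: No, left-factoring is not needed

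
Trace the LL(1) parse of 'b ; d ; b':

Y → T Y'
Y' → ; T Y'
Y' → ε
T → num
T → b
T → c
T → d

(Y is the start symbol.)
LL(1) parsing maintains a stack (initially the start symbol over $) and the input. At each step: if the stack top is a terminal, match it against the current input token; if it is a non-terminal N, replace it with the RHS of M[N, lookahead] (the unique production whose predict set contains the lookahead).

Stack is shown with the top on the left.

Stack     Input        Action
-----------------------------
Y $       b ; d ; b $  output Y → T Y'
T Y' $    b ; d ; b $  output T → b
b Y' $    b ; d ; b $  match 'b'
Y' $      ; d ; b $    output Y' → ; T Y'
; T Y' $  ; d ; b $    match ';'
T Y' $    d ; b $      output T → d
d Y' $    d ; b $      match 'd'
Y' $      ; b $        output Y' → ; T Y'
; T Y' $  ; b $        match ';'
T Y' $    b $          output T → b
b Y' $    b $          match 'b'
Y' $      $            output Y' → ε
$         $            accept

The string is accepted.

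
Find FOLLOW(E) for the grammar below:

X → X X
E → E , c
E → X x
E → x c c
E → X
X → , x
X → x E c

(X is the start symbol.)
{ ',', 'c' }

To compute FOLLOW(E), find every occurrence of E on a right-hand side N → α E β: add FIRST(β) \ {ε}, and if β is empty or nullable also add FOLLOW(N). Iterate to a fixed point.

In E → E , c: E is followed by ',' c, add FIRST(',' c) \ {ε} = { ',' }
In X → x E c: E is followed by c, add FIRST(c) \ {ε} = { 'c' }

Taking the union: FOLLOW(E) = { ',', 'c' }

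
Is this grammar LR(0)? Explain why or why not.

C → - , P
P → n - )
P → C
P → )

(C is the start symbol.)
Augment with C' → C and build the canonical LR(0) collection (I0 = CLOSURE({[C' → . C]}), then GOTO on every symbol after a dot until no new states appear). It has 10 states:
  I0: { [C → . - , P], [C' → . C] }  — shift
  I1: { [C → - . , P] }  — shift
  I2: { [C' → C .] }  — accept
  I3: { [C → - , . P], [C → . - , P], [P → . )], [P → . C], [P → . n - )] }  — shift
  I4: { [P → ) .] }  — reduce
  I5: { [P → C .] }  — reduce
  I6: { [C → - , P .] }  — reduce
  I7: { [P → n . - )] }  — shift
  I8: { [P → n - . )] }  — shift
  I9: { [P → n - ) .] }  — reduce

Every state is either a pure shift/goto state or contains exactly one complete item and nothing to shift — no conflicts. The grammar is LR(0).

Answer: Yes, the grammar is LR(0)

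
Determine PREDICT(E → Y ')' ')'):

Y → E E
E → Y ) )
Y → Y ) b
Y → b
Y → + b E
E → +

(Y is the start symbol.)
{ '+', 'b' }

PREDICT(E → Y ')' ')') = (FIRST(RHS) \ {ε}) ∪ (FOLLOW(E) if ε ∈ FIRST(RHS), i.e. RHS ⇒* ε)
FIRST(Y) = { '+', 'b' }
FIRST(Y ')' ')') = { '+', 'b' }
ε ∉ FIRST(Y ')' ')'), so FOLLOW(E) is not added.
PREDICT(E → Y ')' ')') = { '+', 'b' }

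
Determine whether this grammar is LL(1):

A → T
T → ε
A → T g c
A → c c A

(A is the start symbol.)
A grammar is LL(1) if for each non-terminal N with multiple productions, the predict sets of those productions are pairwise disjoint, where PREDICT(N → α) = (FIRST(α) \ {ε}) ∪ (FOLLOW(N) if α ⇒* ε).

Relevant sets:
  FIRST(T) = { ε }
  FOLLOW(A) = { $ }

For A:
  PREDICT(A → T) = { $ }
  PREDICT(A → T g c) = { 'g' }
  PREDICT(A → c c A) = { 'c' }
T has a single production, so nothing to check there.

All predict sets are disjoint. The grammar IS LL(1).

Answer: Yes, the grammar is LL(1).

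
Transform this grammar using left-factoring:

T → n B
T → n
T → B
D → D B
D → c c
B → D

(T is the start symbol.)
Left-factoring transforms A → αβ₁ | αβ₂ into A → αA' and A' → β₁ | β₂
(α is the longest common prefix among the alternatives). Repeat until
no nonterminal has two alternatives with a common prefix.

Round 1: T has alternatives sharing prefix 'n'. Introduce T': T → n T'
  Add: T' → B
  Add: T' → ε

No remaining common prefixes — done.

Resulting grammar:
T → n T'
T' → B
T' → ε
T → B
D → D B
D → c c
B → D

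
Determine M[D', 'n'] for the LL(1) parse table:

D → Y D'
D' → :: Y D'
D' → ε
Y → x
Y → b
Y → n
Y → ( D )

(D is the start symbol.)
To find M[D', 'n'], we find productions for D' where 'n' is in the predict set (PREDICT(N → α) = (FIRST(α) \ {ε}) ∪ (FOLLOW(N) if α ⇒* ε)).

Relevant sets:
  FOLLOW(D') = { $, ')' }

D' → :: Y D': PREDICT = { '::' }
D' → ε: PREDICT = { $, ')' }

M[D', 'n'] is empty (no production applies)

Answer: Empty (error entry)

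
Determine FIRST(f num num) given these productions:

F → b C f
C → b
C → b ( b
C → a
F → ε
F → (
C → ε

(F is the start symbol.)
To compute FIRST(f num num), process the symbols left to right:
Symbol f is a terminal. Add 'f' and stop.
FIRST(f num num) = { 'f' }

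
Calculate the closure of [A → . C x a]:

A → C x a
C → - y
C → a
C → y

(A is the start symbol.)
{ [A → . C x a], [C → . - y], [C → . a], [C → . y] }

Start with: [A → . C x a]
  [A → . C x a] has the dot before C: add [C → . - y], [C → . a], [C → . y]
No further items can be added.

CLOSURE = { [A → . C x a], [C → . - y], [C → . a], [C → . y] }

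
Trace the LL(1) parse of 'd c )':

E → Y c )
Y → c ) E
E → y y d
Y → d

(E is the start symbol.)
LL(1) parsing maintains a stack (initially the start symbol over $) and the input. At each step: if the stack top is a terminal, match it against the current input token; if it is a non-terminal N, replace it with the RHS of M[N, lookahead] (the unique production whose predict set contains the lookahead).

Stack is shown with the top on the left.

Stack    Input    Action
------------------------
E $      d c ) $  output E → Y c )
Y c ) $  d c ) $  output Y → d
d c ) $  d c ) $  match 'd'
c ) $    c ) $    match 'c'
) $      ) $      match ')'
$        $        accept

The string is accepted.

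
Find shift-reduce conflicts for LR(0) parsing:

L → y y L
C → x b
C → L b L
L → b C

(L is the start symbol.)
A shift-reduce conflict occurs when an LR(0) state has both:
  - a complete (reduce) item [A → α .] (dot at the end), and
  - a shift item [B → β . c γ] (dot before a terminal).

Augment with L' → L and build the canonical LR(0) collection (I0 = CLOSURE({[L' → . L]}), then GOTO on every symbol after a dot until no new states appear). It has 12 states:
  I0: { [L → . b C], [L → . y y L], [L' → . L] }  — shift
  I1: { [L' → L .] }  — accept
  I2: { [C → . L b L], [C → . x b], [L → . b C], [L → . y y L], [L → b . C] }  — shift
  I3: { [L → y . y L] }  — shift
  I4: { [L → . b C], [L → . y y L], [L → y y . L] }  — shift
  I5: { [L → y y L .] }  — reduce
  I6: { [L → b C .] }  — reduce
  I7: { [C → L . b L] }  — shift
  I8: { [C → x . b] }  — shift
  I9: { [C → x b .] }  — reduce
  I10: { [C → L b . L], [L → . b C], [L → . y y L] }  — shift
  I11: { [C → L b L .] }  — reduce

No state contains both a complete item and a shift item.

Answer: No shift-reduce conflicts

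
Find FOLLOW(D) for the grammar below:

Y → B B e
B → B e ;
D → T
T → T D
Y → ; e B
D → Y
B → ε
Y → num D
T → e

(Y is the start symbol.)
{ $, ';', 'e', 'num' }

To compute FOLLOW(D), find every occurrence of D on a right-hand side N → α D β: add FIRST(β) \ {ε}, and if β is empty or nullable also add FOLLOW(N). Iterate to a fixed point.

In T → T D: D is at the end, add FOLLOW(T)
In Y → num D: D is at the end, add FOLLOW(Y)

The FOLLOW sets referred to above (computed the same way, to a fixed point):
  FOLLOW(T) = { $, ';', 'e', 'num' }
  FOLLOW(Y) = { $, ';', 'e', 'num' }

Taking the union: FOLLOW(D) = { $, ';', 'e', 'num' }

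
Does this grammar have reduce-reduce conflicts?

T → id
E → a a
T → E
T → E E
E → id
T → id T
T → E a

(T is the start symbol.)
Yes — I4: [E → id .] vs [T → id .]

A reduce-reduce conflict occurs when an LR(0) state has two complete items [A → α .] and [B → β .] — both call for a reduction, and with no lookahead the parser cannot choose between them.

Augment with T' → T and build the canonical LR(0) collection (I0 = CLOSURE({[T' → . T]}), then GOTO on every symbol after a dot until no new states appear). It has 10 states:
  I0: { [E → . a a], [E → . id], [T → . E E], [T → . E a], [T → . E], [T → . id T], [T → . id], [T' → . T] }  — shift
  I1: { [E → . a a], [E → . id], [T → E . E], [T → E . a], [T → E .] }  — shift, reduce
  I2: { [T' → T .] }  — accept
  I3: { [E → a . a] }  — shift
  I4: { [E → . a a], [E → . id], [E → id .], [T → . E E], [T → . E a], [T → . E], [T → . id T], [T → . id], [T → id . T], [T → id .] }  — shift, 2 reduces
  I5: { [T → id T .] }  — reduce
  I6: { [E → a a .] }  — reduce
  I7: { [T → E E .] }  — reduce
  I8: { [E → a . a], [T → E a .] }  — shift, reduce
  I9: { [E → id .] }  — reduce

I4 contains complete items [E → id .], [T → id .] — reduce-reduce conflict.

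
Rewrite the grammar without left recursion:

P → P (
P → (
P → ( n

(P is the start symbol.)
P → ( P'
P → ( n P'
P' → ( P'
P' → ε

P is directly left-recursive. The standard transformation for
  A → A α₁ | ... | A α_m | β₁ | ... | β_n
is
  A  → β₁ A' | ... | β_n A'
  A' → α₁ A' | ... | α_m A' | ε

P → ( becomes P → ( P'
P → ( n becomes P → ( n P'
P → P ( becomes P' → ( P'
Add P' → ε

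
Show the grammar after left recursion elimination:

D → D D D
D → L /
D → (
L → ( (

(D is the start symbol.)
D is directly left-recursive. The standard transformation for
  A → A α₁ | ... | A α_m | β₁ | ... | β_n
is
  A  → β₁ A' | ... | β_n A'
  A' → α₁ A' | ... | α_m A' | ε

D → L / becomes D → L / D'
D → ( becomes D → ( D'
D → D D D becomes D' → D D D'
Add D' → ε

Productions for other non-terminals are unchanged:
  L → ( (

Resulting grammar:
D → L / D'
D → ( D'
D' → D D D'
D' → ε
L → ( (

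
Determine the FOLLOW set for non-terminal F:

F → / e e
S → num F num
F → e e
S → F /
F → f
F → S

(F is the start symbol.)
{ $, '/', 'num' }

To compute FOLLOW(F), find every occurrence of F on a right-hand side N → α F β: add FIRST(β) \ {ε}, and if β is empty or nullable also add FOLLOW(N). Iterate to a fixed point.

F is the start symbol, so $ ∈ FOLLOW(F).
In S → num F num: F is followed by num, add FIRST(num) \ {ε} = { 'num' }
In S → F /: F is followed by '/', add FIRST('/') \ {ε} = { '/' }

Taking the union: FOLLOW(F) = { $, '/', 'num' }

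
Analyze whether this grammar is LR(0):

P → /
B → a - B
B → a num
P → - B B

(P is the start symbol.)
Yes, the grammar is LR(0)

Augment with P' → P and build the canonical LR(0) collection (I0 = CLOSURE({[P' → . P]}), then GOTO on every symbol after a dot until no new states appear). It has 10 states:
  I0: { [P → . - B B], [P → . /], [P' → . P] }  — shift
  I1: { [B → . a - B], [B → . a num], [P → - . B B] }  — shift
  I2: { [P → / .] }  — reduce
  I3: { [P' → P .] }  — accept
  I4: { [B → . a - B], [B → . a num], [P → - B . B] }  — shift
  I5: { [B → a . - B], [B → a . num] }  — shift
  I6: { [B → . a - B], [B → . a num], [B → a - . B] }  — shift
  I7: { [B → a num .] }  — reduce
  I8: { [B → a - B .] }  — reduce
  I9: { [P → - B B .] }  — reduce

Every state is either a pure shift/goto state or contains exactly one complete item and nothing to shift — no conflicts. The grammar is LR(0).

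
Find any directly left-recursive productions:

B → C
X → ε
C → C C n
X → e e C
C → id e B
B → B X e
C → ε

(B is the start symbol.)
Yes, C, B are left-recursive

Direct left recursion occurs when N → N α for some non-terminal N (the right-hand side begins with the left-hand side itself).

B → C: starts with C
X → ε: starts with ε
C → C C n: LEFT RECURSIVE (starts with C)
X → e e C: starts with e
C → id e B: starts with id
B → B X e: LEFT RECURSIVE (starts with B)
C → ε: starts with ε

The grammar has direct left recursion on: C, B.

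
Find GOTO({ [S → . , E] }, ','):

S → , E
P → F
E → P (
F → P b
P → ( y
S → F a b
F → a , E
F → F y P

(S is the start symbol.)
GOTO(I, ',') = CLOSURE({ [A → αX.β] : [A → α.Xβ] ∈ I, X = ',' })

Items with dot before ',', with the dot advanced:
  [S → . , E] → [S → , . E]
Closure of the advanced items:
  [S → , . E] has the dot before E: add [E → . P (]
  [E → . P (] has the dot before P: add [P → . F], [P → . ( y]
  [P → . F] has the dot before F: add [F → . P b], [F → . a , E], [F → . F y P]

GOTO = { [E → . P (], [F → . F y P], [F → . P b], [F → . a , E], [P → . ( y], [P → . F], [S → , . E] }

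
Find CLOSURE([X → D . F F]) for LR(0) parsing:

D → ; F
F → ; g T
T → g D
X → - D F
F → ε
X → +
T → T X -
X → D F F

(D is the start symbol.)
{ [F → . ; g T], [F → .], [X → D . F F] }

To compute CLOSURE, for each item [A → α.Bβ] where B is a non-terminal, add [B → .γ] for all productions B → γ; repeat for the newly added items until nothing changes.

Start with: [X → D . F F]
  [X → D . F F] has the dot before F: add [F → . ; g T], [F → .]
No further items can be added.

CLOSURE = { [F → . ; g T], [F → .], [X → D . F F] }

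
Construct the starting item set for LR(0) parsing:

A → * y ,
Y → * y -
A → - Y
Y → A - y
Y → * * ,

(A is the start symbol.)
First, augment the grammar with A' → A
I₀ = CLOSURE({ [A' → . A] }):
  [A' → . A] has the dot before A: add [A → . * y ,], [A → . - Y]
No further items can be added.

I₀ = { [A → . * y ,], [A → . - Y], [A' → . A] }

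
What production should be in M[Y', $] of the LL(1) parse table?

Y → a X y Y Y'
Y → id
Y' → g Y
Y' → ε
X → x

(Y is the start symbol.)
To find M[Y', $], we find productions for Y' where $ is in the predict set (PREDICT(N → α) = (FIRST(α) \ {ε}) ∪ (FOLLOW(N) if α ⇒* ε)).

Relevant sets:
  FOLLOW(Y') = { $, 'g' }

Y' → g Y: PREDICT = { 'g' }
Y' → ε: PREDICT = { $, 'g' }
  $ is in predict set, so this production goes in M[Y', $]

M[Y', $] = Y' → ε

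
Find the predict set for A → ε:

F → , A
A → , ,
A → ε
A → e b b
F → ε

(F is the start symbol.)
PREDICT(A → ε) = (FIRST(RHS) \ {ε}) ∪ (FOLLOW(A) if ε ∈ FIRST(RHS), i.e. RHS ⇒* ε)
The right-hand side is ε (FIRST(ε) = { ε }), so the predict set is FOLLOW(A) = { $ }
PREDICT(A → ε) = { $ }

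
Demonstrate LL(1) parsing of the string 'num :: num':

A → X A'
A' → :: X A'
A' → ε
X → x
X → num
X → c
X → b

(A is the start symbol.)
Stack is shown with the top on the left.

Stack      Input         Action
-------------------------------
A $        num :: num $  output A → X A'
X A' $     num :: num $  output X → num
num A' $   num :: num $  match 'num'
A' $       :: num $      output A' → :: X A'
:: X A' $  :: num $      match '::'
X A' $     num $         output X → num
num A' $   num $         match 'num'
A' $       $             output A' → ε
$          $             accept

The string is accepted.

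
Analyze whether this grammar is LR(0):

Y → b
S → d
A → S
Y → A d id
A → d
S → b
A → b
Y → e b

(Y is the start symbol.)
No. Reduce-reduce conflict: [A → b .] and [S → b .]

A grammar is LR(0) if no state in the canonical LR(0) collection has:
  - both a shift item (dot before a terminal) and a complete item (shift-reduce conflict), or
  - two or more complete items (reduce-reduce conflict; the accept item [Y' → Y .] counts as a complete item here).

Augment with Y' → Y and build the canonical LR(0) collection (I0 = CLOSURE({[Y' → . Y]}), then GOTO on every symbol after a dot until no new states appear). It has 10 states:
  I0: { [A → . S], [A → . b], [A → . d], [S → . b], [S → . d], [Y → . A d id], [Y → . b], [Y → . e b], [Y' → . Y] }  — shift
  I1: { [Y → A . d id] }  — shift
  I2: { [A → S .] }  — reduce
  I3: { [Y' → Y .] }  — accept
  I4: { [A → b .], [S → b .], [Y → b .] }  — 3 reduces
  I5: { [A → d .], [S → d .] }  — 2 reduces
  I6: { [Y → e . b] }  — shift
  I7: { [Y → e b .] }  — reduce
  I8: { [Y → A d . id] }  — shift
  I9: { [Y → A d id .] }  — reduce

Conflict in state I4:
  Reduce-reduce conflict: [A → b .] and [S → b .]
So the grammar is NOT LR(0).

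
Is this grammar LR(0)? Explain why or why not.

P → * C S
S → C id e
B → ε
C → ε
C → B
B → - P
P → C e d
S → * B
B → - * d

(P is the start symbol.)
Augment with P' → P and build the canonical LR(0) collection (I0 = CLOSURE({[P' → . P]}), then GOTO on every symbol after a dot until no new states appear). It has 18 states:
  I0: { [B → . - * d], [B → . - P], [B → .], [C → . B], [C → .], [P → . * C S], [P → . C e d], [P' → . P] }  — shift, 2 reduces
  I1: { [B → . - * d], [B → . - P], [B → .], [C → . B], [C → .], [P → * . C S] }  — shift, 2 reduces
  I2: { [B → - . * d], [B → - . P], [B → . - * d], [B → . - P], [B → .], [C → . B], [C → .], [P → . * C S], [P → . C e d] }  — shift, 2 reduces
  I3: { [C → B .] }  — reduce
  I4: { [P → C . e d] }  — shift
  I5: { [P' → P .] }  — accept
  I6: { [P → C e . d] }  — shift
  I7: { [P → C e d .] }  — reduce
  I8: { [B → - * . d], [B → . - * d], [B → . - P], [B → .], [C → . B], [C → .], [P → * . C S] }  — shift, 2 reduces
  I9: { [B → - P .] }  — reduce
  I10: { [B → . - * d], [B → . - P], [B → .], [C → . B], [C → .], [P → * C . S], [S → . * B], [S → . C id e] }  — shift, 2 reduces
  I11: { [B → - * d .] }  — reduce
  I12: { [B → . - * d], [B → . - P], [B → .], [S → * . B] }  — shift, reduce
  I13: { [S → C . id e] }  — shift
  I14: { [P → * C S .] }  — reduce
  I15: { [S → C id . e] }  — shift
  I16: { [S → C id e .] }  — reduce
  I17: { [S → * B .] }  — reduce

Conflict in state I0:
  Shift-reduce conflict between [B → .] and [B → . - * d]
So the grammar is NOT LR(0).

Answer: No. Shift-reduce conflict between [B → .] and [B → . - * d]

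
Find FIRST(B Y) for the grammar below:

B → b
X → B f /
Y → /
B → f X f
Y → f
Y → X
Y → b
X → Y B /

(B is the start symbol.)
FIRST sets of the non-terminals involved (from the grammar, by fixed-point iteration):
  FIRST(B) = { 'b', 'f' }

To compute FIRST(B Y), process the symbols left to right:
Symbol B is a non-terminal. Add FIRST(B) \ {ε} = { 'b', 'f' }
B is not nullable (ε ∉ FIRST(B)), so stop here.
FIRST(B Y) = { 'b', 'f' }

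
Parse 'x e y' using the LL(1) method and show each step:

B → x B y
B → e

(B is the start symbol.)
Stack is shown with the top on the left.

Stack    Input    Action
------------------------
B $      x e y $  output B → x B y
x B y $  x e y $  match 'x'
B y $    e y $    output B → e
e y $    e y $    match 'e'
y $      y $      match 'y'
$        $        accept

The string is accepted.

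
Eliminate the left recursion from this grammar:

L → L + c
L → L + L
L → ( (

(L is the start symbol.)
L → ( ( L'
L' → + c L'
L' → + L L'
L' → ε

L is directly left-recursive. The standard transformation for
  A → A α₁ | ... | A α_m | β₁ | ... | β_n
is
  A  → β₁ A' | ... | β_n A'
  A' → α₁ A' | ... | α_m A' | ε

L → ( ( becomes L → ( ( L'
L → L + c becomes L' → + c L'
L → L + L becomes L' → + L L'
Add L' → ε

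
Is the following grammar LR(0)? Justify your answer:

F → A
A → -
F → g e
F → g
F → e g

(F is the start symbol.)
Augment with F' → F and build the canonical LR(0) collection (I0 = CLOSURE({[F' → . F]}), then GOTO on every symbol after a dot until no new states appear). It has 8 states:
  I0: { [A → . -], [F → . A], [F → . e g], [F → . g e], [F → . g], [F' → . F] }  — shift
  I1: { [A → - .] }  — reduce
  I2: { [F → A .] }  — reduce
  I3: { [F' → F .] }  — accept
  I4: { [F → e . g] }  — shift
  I5: { [F → g . e], [F → g .] }  — shift, reduce
  I6: { [F → g e .] }  — reduce
  I7: { [F → e g .] }  — reduce

Conflict in state I5:
  Shift-reduce conflict between [F → g .] and [F → g . e]
So the grammar is NOT LR(0).

Answer: No. Shift-reduce conflict between [F → g .] and [F → g . e]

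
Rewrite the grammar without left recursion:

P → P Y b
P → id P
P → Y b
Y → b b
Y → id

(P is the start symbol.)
P → id P P'
P → Y b P'
P' → Y b P'
P' → ε
Y → b b
Y → id

P is directly left-recursive. The standard transformation for
  A → A α₁ | ... | A α_m | β₁ | ... | β_n
is
  A  → β₁ A' | ... | β_n A'
  A' → α₁ A' | ... | α_m A' | ε

P → id P becomes P → id P P'
P → Y b becomes P → Y b P'
P → P Y b becomes P' → Y b P'
Add P' → ε

Productions for other non-terminals are unchanged:
  Y → b b
  Y → id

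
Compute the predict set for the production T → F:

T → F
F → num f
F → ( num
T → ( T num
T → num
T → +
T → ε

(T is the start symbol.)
{ '(', 'num' }

PREDICT(T → F) = (FIRST(RHS) \ {ε}) ∪ (FOLLOW(T) if ε ∈ FIRST(RHS), i.e. RHS ⇒* ε)
FIRST(F) = { '(', 'num' }
FIRST(F) = { '(', 'num' }
ε ∉ FIRST(F), so FOLLOW(T) is not added.
PREDICT(T → F) = { '(', 'num' }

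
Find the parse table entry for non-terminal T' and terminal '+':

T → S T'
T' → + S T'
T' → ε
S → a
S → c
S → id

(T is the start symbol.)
T' → + S T'

To find M[T', '+'], we find productions for T' where '+' is in the predict set (PREDICT(N → α) = (FIRST(α) \ {ε}) ∪ (FOLLOW(N) if α ⇒* ε)).

Relevant sets:
  FOLLOW(T') = { $ }

T' → + S T': PREDICT = { '+' }
  '+' is in predict set, so this production goes in M[T', '+']
T' → ε: PREDICT = { $ }

M[T', '+'] = T' → + S T'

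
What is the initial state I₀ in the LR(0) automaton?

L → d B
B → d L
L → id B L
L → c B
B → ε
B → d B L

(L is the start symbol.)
First, augment the grammar with L' → L
I₀ = CLOSURE({ [L' → . L] }):
  [L' → . L] has the dot before L: add [L → . d B], [L → . id B L], [L → . c B]
No further items can be added.

I₀ = { [L → . c B], [L → . d B], [L → . id B L], [L' → . L] }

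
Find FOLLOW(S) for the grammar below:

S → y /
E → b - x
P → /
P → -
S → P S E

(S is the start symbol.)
S is the start symbol, so $ ∈ FOLLOW(S).
In S → P S E: S is followed by E, add FIRST(E) \ {ε} = { 'b' }

Taking the union: FOLLOW(S) = { $, 'b' }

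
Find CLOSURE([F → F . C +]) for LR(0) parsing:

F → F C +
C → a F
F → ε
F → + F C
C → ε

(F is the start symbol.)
{ [C → . a F], [C → .], [F → F . C +] }

To compute CLOSURE, for each item [A → α.Bβ] where B is a non-terminal, add [B → .γ] for all productions B → γ; repeat for the newly added items until nothing changes.

Start with: [F → F . C +]
  [F → F . C +] has the dot before C: add [C → . a F], [C → .]
No further items can be added.

CLOSURE = { [C → . a F], [C → .], [F → F . C +] }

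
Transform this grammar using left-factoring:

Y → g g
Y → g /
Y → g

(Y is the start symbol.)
Left-factoring transforms A → αβ₁ | αβ₂ into A → αA' and A' → β₁ | β₂
(α is the longest common prefix among the alternatives). Repeat until
no nonterminal has two alternatives with a common prefix.

Round 1: Y has alternatives sharing prefix 'g'. Introduce Y': Y → g Y'
  Add: Y' → g
  Add: Y' → /
  Add: Y' → ε

No remaining common prefixes — done.

Resulting grammar:
Y → g Y'
Y' → g
Y' → /
Y' → ε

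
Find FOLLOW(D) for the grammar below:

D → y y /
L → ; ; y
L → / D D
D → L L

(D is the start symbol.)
{ $, '/', ';', 'y' }

To compute FOLLOW(D), find every occurrence of D on a right-hand side N → α D β: add FIRST(β) \ {ε}, and if β is empty or nullable also add FOLLOW(N). Iterate to a fixed point.

D is the start symbol, so $ ∈ FOLLOW(D).
In L → / D D: D is followed by D, add FIRST(D) \ {ε} = { '/', ';', 'y' }
In L → / D D: D is at the end, add FOLLOW(L)

The FOLLOW sets referred to above (computed the same way, to a fixed point):
  FOLLOW(L) = { $, '/', ';', 'y' }

Taking the union: FOLLOW(D) = { $, '/', ';', 'y' }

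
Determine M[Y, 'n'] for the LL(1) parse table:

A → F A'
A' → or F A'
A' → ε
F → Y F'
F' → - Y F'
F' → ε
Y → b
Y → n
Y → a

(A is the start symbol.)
To find M[Y, 'n'], we find productions for Y where 'n' is in the predict set (PREDICT(N → α) = (FIRST(α) \ {ε}) ∪ (FOLLOW(N) if α ⇒* ε)).

Y → b: PREDICT = { 'b' }
Y → n: PREDICT = { 'n' }
  'n' is in predict set, so this production goes in M[Y, 'n']
Y → a: PREDICT = { 'a' }

M[Y, 'n'] = Y → n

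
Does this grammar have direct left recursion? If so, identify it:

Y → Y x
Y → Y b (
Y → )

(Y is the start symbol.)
Yes, Y is left-recursive

Direct left recursion occurs when N → N α for some non-terminal N (the right-hand side begins with the left-hand side itself).

Y → Y x: LEFT RECURSIVE (starts with Y)
Y → Y b (: LEFT RECURSIVE (starts with Y)
Y → ): starts with ')'

The grammar has direct left recursion on: Y.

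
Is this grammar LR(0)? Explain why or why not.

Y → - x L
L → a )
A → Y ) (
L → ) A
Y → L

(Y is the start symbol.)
Yes, the grammar is LR(0)

A grammar is LR(0) if no state in the canonical LR(0) collection has:
  - both a shift item (dot before a terminal) and a complete item (shift-reduce conflict), or
  - two or more complete items (reduce-reduce conflict; the accept item [Y' → Y .] counts as a complete item here).

Augment with Y' → Y and build the canonical LR(0) collection (I0 = CLOSURE({[Y' → . Y]}), then GOTO on every symbol after a dot until no new states appear). It has 13 states:
  I0: { [L → . ) A], [L → . a )], [Y → . - x L], [Y → . L], [Y' → . Y] }  — shift
  I1: { [A → . Y ) (], [L → ) . A], [L → . ) A], [L → . a )], [Y → . - x L], [Y → . L] }  — shift
  I2: { [Y → - . x L] }  — shift
  I3: { [Y → L .] }  — reduce
  I4: { [Y' → Y .] }  — accept
  I5: { [L → a . )] }  — shift
  I6: { [L → a ) .] }  — reduce
  I7: { [L → . ) A], [L → . a )], [Y → - x . L] }  — shift
  I8: { [Y → - x L .] }  — reduce
  I9: { [L → ) A .] }  — reduce
  I10: { [A → Y . ) (] }  — shift
  I11: { [A → Y ) . (] }  — shift
  I12: { [A → Y ) ( .] }  — reduce

Every state is either a pure shift/goto state or contains exactly one complete item and nothing to shift — no conflicts. The grammar is LR(0).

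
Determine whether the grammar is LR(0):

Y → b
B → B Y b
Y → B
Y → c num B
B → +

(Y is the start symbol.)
No. Shift-reduce conflict between [Y → B .] and [B → . +]

A grammar is LR(0) if no state in the canonical LR(0) collection has:
  - both a shift item (dot before a terminal) and a complete item (shift-reduce conflict), or
  - two or more complete items (reduce-reduce conflict; the accept item [Y' → Y .] counts as a complete item here).

Augment with Y' → Y and build the canonical LR(0) collection (I0 = CLOSURE({[Y' → . Y]}), then GOTO on every symbol after a dot until no new states appear). It has 10 states:
  I0: { [B → . +], [B → . B Y b], [Y → . B], [Y → . b], [Y → . c num B], [Y' → . Y] }  — shift
  I1: { [B → + .] }  — reduce
  I2: { [B → . +], [B → . B Y b], [B → B . Y b], [Y → . B], [Y → . b], [Y → . c num B], [Y → B .] }  — shift, reduce
  I3: { [Y' → Y .] }  — accept
  I4: { [Y → b .] }  — reduce
  I5: { [Y → c . num B] }  — shift
  I6: { [B → . +], [B → . B Y b], [Y → c num . B] }  — shift
  I7: { [B → . +], [B → . B Y b], [B → B . Y b], [Y → . B], [Y → . b], [Y → . c num B], [Y → c num B .] }  — shift, reduce
  I8: { [B → B Y . b] }  — shift
  I9: { [B → B Y b .] }  — reduce

Conflict in state I2:
  Shift-reduce conflict between [Y → B .] and [B → . +]
So the grammar is NOT LR(0).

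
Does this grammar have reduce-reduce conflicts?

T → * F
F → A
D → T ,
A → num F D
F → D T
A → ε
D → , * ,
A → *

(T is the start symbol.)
Yes — I3: [A → .] vs [A → * .]

Augment with T' → T and build the canonical LR(0) collection (I0 = CLOSURE({[T' → . T]}), then GOTO on every symbol after a dot until no new states appear). It has 16 states:
  I0: { [T → . * F], [T' → . T] }  — shift
  I1: { [A → . *], [A → . num F D], [A → .], [D → . , * ,], [D → . T ,], [F → . A], [F → . D T], [T → * . F], [T → . * F] }  — shift, reduce
  I2: { [T' → T .] }  — accept
  I3: { [A → * .], [A → . *], [A → . num F D], [A → .], [D → . , * ,], [D → . T ,], [F → . A], [F → . D T], [T → * . F], [T → . * F] }  — shift, 2 reduces
  I4: { [D → , . * ,] }  — shift
  I5: { [F → A .] }  — reduce
  I6: { [F → D . T], [T → . * F] }  — shift
  I7: { [T → * F .] }  — reduce
  I8: { [D → T . ,] }  — shift
  I9: { [A → . *], [A → . num F D], [A → .], [A → num . F D], [D → . , * ,], [D → . T ,], [F → . A], [F → . D T], [T → . * F] }  — shift, reduce
  I10: { [A → num F . D], [D → . , * ,], [D → . T ,], [T → . * F] }  — shift
  I11: { [A → num F D .] }  — reduce
  I12: { [D → T , .] }  — reduce
  I13: { [F → D T .] }  — reduce
  I14: { [D → , * . ,] }  — shift
  I15: { [D → , * , .] }  — reduce

I3 contains complete items [A → .], [A → * .] — reduce-reduce conflict.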